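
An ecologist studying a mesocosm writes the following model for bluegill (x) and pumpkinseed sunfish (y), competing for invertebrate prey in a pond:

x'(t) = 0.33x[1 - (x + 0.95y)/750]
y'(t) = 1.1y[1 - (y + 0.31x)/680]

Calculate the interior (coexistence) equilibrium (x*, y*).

x* ≈ 147, y* ≈ 634

Setting both brackets to zero gives the nullclines x + 0.95y = 750 and 0.31x + y = 680.
Substituting y = 680 - 0.31x into the first: x(1 - 0.95·0.31) = 750 - 0.95·680.
So x* = 104/0.706 = 147, and then y* = 680 - 0.31·147 = 634.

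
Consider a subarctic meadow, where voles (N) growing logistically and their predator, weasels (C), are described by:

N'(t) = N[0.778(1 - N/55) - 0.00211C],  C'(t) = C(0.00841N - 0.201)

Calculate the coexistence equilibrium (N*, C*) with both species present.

From dC/dt = 0 with C > 0: 0.00841N* = 0.201, so N* = 23.9.
Substitute into dN/dt = 0: 0.778(1 - 23.9/55) = 0.00211C*.
The bracket is 0.565, giving C* = 0.44/0.00211 = 208.

N* ≈ 23.9, C* ≈ 208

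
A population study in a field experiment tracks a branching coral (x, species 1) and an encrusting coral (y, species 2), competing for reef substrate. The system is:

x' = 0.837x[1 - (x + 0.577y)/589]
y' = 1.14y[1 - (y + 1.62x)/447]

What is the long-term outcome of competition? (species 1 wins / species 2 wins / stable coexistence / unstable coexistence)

species 1 excludes species 2

Compare the nullcline intercepts: K1/α12 = 589/0.577 = 1020 > K2 = 447; K2/α21 = 447/1.62 = 276 < K1 = 589.
Since the inequalities point opposite ways, species 1 can invade but species 2 cannot.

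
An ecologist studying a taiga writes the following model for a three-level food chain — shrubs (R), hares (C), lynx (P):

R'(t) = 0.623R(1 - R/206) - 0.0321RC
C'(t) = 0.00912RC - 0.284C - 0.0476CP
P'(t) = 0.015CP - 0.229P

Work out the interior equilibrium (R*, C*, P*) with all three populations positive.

R* ≈ 44, C* ≈ 15.3, P* ≈ 2.46

From dP/dt = 0: 0.015C* = 0.229, so C* = 15.3.
From dR/dt = 0: 0.623(1 - R*/206) = 0.0321·15.3, giving R* = 206·(1 - 0.787) = 44.
From dC/dt = 0: 0.00912·44 - 0.284 = 0.0476P*, so P* = 0.117/0.0476 = 2.46.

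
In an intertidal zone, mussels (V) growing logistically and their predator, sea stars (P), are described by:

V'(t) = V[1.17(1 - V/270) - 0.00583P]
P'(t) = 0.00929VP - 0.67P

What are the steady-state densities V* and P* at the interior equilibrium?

From dP/dt = 0 with P > 0: 0.00929V* = 0.67, so V* = 72.1.
Substitute into dV/dt = 0: 1.17(1 - 72.1/270) = 0.00583P*.
The bracket is 0.733, giving P* = 0.857/0.00583 = 147.

V* ≈ 72.1, P* ≈ 147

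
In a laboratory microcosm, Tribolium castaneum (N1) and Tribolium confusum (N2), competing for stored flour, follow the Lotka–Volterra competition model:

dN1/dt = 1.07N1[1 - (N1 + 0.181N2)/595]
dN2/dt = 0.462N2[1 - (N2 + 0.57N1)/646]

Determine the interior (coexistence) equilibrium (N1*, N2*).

N1* ≈ 533, N2* ≈ 342

Setting both brackets to zero gives the nullclines N1 + 0.181N2 = 595 and 0.57N1 + N2 = 646.
Substituting N2 = 646 - 0.57N1 into the first: N1(1 - 0.181·0.57) = 595 - 0.181·646.
So N1* = 478/0.897 = 533, and then N2* = 646 - 0.57·533 = 342.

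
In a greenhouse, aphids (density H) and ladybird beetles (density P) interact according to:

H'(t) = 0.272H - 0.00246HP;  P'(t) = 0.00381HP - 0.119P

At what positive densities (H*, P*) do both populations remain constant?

H* ≈ 31.2, P* ≈ 111

Set dP/dt = 0 with P > 0: 0.00381H - 0.119 = 0, so H* = 0.119/0.00381 = 31.2.
Set dH/dt = 0 with H > 0: 0.272 - 0.00246P = 0, so P* = 0.272/0.00246 = 111.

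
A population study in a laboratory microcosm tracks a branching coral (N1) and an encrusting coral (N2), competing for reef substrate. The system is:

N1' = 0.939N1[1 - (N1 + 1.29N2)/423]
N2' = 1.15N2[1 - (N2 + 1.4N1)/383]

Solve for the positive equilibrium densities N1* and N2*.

Setting both brackets to zero gives the nullclines N1 + 1.29N2 = 423 and 1.4N1 + N2 = 383.
Substituting N2 = 383 - 1.4N1 into the first: N1(1 - 1.29·1.4) = 423 - 1.29·383.
So N1* = -71.1/-0.806 = 88.2, and then N2* = 383 - 1.4·88.2 = 260.

N1* ≈ 88.2, N2* ≈ 260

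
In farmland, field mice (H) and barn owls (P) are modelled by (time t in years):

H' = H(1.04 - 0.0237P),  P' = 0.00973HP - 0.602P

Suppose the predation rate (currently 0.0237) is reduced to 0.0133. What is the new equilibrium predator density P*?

At the interior fixed point, setting dH/dt = 0 with H > 0 fixes P* = (prey growth rate)/(HP coefficient) — independent of the other coefficients.
With the change, P* = 1.04/0.0133 = 78.2; it rises from 43.9.

P* ≈ 78.2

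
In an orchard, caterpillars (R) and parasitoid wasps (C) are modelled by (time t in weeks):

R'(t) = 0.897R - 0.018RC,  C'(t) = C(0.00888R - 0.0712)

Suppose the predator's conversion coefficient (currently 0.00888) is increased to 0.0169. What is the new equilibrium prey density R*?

At the interior fixed point, setting dC/dt = 0 with C > 0 fixes R* = (predator death rate)/(RC coefficient) — independent of the other coefficients.
With the change, R* = 0.0712/0.0169 = 4.21; it falls from 8.02.

R* ≈ 4.21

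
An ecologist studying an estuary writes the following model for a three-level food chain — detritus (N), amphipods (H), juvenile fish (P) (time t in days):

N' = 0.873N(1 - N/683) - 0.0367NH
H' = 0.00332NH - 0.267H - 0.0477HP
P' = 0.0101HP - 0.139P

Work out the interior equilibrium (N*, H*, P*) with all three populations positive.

N* ≈ 288, H* ≈ 13.8, P* ≈ 14.4

From dP/dt = 0: 0.0101H* = 0.139, so H* = 13.8.
From dN/dt = 0: 0.873(1 - N*/683) = 0.0367·13.8, giving N* = 683·(1 - 0.579) = 288.
From dH/dt = 0: 0.00332·288 - 0.267 = 0.0477P*, so P* = 0.689/0.0477 = 14.4.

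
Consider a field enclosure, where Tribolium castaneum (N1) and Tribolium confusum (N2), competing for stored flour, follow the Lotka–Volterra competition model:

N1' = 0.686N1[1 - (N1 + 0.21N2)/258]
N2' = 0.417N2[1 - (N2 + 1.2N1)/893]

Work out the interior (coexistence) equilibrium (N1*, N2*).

N1* ≈ 94.2, N2* ≈ 780

Setting both brackets to zero gives the nullclines N1 + 0.21N2 = 258 and 1.2N1 + N2 = 893.
Substituting N2 = 893 - 1.2N1 into the first: N1(1 - 0.21·1.2) = 258 - 0.21·893.
So N1* = 70.5/0.748 = 94.2, and then N2* = 893 - 1.2·94.2 = 780.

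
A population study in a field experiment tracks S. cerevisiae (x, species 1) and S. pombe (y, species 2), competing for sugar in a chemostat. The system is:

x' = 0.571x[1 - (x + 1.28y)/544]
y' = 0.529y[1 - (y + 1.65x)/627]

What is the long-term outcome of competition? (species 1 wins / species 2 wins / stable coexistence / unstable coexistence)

unstable coexistence (outcome depends on initial conditions)

Compare the nullcline intercepts: K1/α12 = 544/1.28 = 425 < K2 = 627; K2/α21 = 627/1.65 = 380 < K1 = 544.
Since both are reversed, neither can invade when rare; the interior point is a saddle.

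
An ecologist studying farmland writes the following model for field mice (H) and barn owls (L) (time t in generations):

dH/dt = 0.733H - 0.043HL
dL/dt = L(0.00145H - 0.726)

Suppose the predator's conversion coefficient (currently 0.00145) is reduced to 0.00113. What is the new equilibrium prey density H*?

H* ≈ 642

At the interior fixed point, setting dL/dt = 0 with L > 0 fixes H* = (predator death rate)/(HL coefficient) — independent of the other coefficients.
With the change, H* = 0.726/0.00113 = 642; it rises from 501.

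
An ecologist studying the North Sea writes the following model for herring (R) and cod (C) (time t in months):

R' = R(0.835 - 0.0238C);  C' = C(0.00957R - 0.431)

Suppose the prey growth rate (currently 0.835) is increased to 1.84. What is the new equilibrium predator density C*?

At the interior fixed point, setting dR/dt = 0 with R > 0 fixes C* = (prey growth rate)/(RC coefficient) — independent of the other coefficients.
With the change, C* = 1.84/0.0238 = 77.3; it rises from 35.1.

C* ≈ 77.3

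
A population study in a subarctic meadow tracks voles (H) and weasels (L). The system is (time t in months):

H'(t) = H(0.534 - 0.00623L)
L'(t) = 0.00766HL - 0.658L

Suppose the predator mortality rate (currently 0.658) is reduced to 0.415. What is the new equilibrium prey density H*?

At the interior fixed point, setting dL/dt = 0 with L > 0 fixes H* = (predator death rate)/(HL coefficient) — independent of the other coefficients.
With the change, H* = 0.415/0.00766 = 54.2; it falls from 85.9.

H* ≈ 54.2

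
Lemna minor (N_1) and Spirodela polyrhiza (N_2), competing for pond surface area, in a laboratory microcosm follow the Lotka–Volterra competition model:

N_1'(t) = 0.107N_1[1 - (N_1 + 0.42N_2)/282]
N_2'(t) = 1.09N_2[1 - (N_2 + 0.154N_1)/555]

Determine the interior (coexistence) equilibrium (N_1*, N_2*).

N_1* ≈ 52.3, N_2* ≈ 547

Setting both brackets to zero gives the nullclines N_1 + 0.42N_2 = 282 and 0.154N_1 + N_2 = 555.
Substituting N_2 = 555 - 0.154N_1 into the first: N_1(1 - 0.42·0.154) = 282 - 0.42·555.
So N_1* = 48.9/0.935 = 52.3, and then N_2* = 555 - 0.154·52.3 = 547.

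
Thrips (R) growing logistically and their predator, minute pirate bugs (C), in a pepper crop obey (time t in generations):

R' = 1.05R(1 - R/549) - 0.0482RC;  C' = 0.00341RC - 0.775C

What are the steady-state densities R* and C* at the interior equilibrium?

R* ≈ 227, C* ≈ 12.8

From dC/dt = 0 with C > 0: 0.00341R* = 0.775, so R* = 227.
Substitute into dR/dt = 0: 1.05(1 - 227/549) = 0.0482C*.
The bracket is 0.586, giving C* = 0.615/0.0482 = 12.8.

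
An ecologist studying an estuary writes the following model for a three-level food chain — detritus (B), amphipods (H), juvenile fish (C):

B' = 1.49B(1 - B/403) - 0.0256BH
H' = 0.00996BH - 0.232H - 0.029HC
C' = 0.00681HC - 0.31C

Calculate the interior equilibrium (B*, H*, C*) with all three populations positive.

B* ≈ 87.8, H* ≈ 45.5, C* ≈ 22.2

From dC/dt = 0: 0.00681H* = 0.31, so H* = 45.5.
From dB/dt = 0: 1.49(1 - B*/403) = 0.0256·45.5, giving B* = 403·(1 - 0.782) = 87.8.
From dH/dt = 0: 0.00996·87.8 - 0.232 = 0.029C*, so C* = 0.643/0.029 = 22.2.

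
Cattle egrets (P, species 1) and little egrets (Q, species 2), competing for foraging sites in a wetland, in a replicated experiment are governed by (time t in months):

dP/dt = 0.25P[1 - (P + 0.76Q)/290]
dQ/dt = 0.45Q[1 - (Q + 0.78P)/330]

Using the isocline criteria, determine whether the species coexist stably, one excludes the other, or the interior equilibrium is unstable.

Compare the nullcline intercepts: K1/α12 = 290/0.76 = 382 > K2 = 330; K2/α21 = 330/0.78 = 423 > K1 = 290.
Since both inequalities hold, each species can invade when rare, so the interior equilibrium is stable.

stable coexistence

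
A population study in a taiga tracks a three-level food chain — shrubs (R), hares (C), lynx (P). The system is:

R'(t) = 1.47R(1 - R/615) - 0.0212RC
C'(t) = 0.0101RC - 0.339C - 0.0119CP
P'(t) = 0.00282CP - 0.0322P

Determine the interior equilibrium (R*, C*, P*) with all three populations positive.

From dP/dt = 0: 0.00282C* = 0.0322, so C* = 11.4.
From dR/dt = 0: 1.47(1 - R*/615) = 0.0212·11.4, giving R* = 615·(1 - 0.165) = 514.
From dC/dt = 0: 0.0101·514 - 0.339 = 0.0119P*, so P* = 4.85/0.0119 = 408.

R* ≈ 514, C* ≈ 11.4, P* ≈ 408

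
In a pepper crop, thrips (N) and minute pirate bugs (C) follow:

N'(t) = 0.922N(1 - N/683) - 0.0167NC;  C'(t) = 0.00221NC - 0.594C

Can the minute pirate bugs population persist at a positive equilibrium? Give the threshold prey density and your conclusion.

Threshold N = 269; K > 269, so yes, the predator persists.

The predator equation gives dC/dt > 0 only when N > 0.594/0.00221 = 269.
Without the predator, N → K = 683. Since 683 > 269, the predator can invade and persist.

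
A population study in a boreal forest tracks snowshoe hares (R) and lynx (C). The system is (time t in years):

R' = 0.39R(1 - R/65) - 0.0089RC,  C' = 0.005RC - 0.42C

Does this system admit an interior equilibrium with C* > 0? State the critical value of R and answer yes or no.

Threshold R = 84; K < 84, so no, the predator goes extinct.

The predator equation gives dC/dt > 0 only when R > 0.42/0.005 = 84.
Without the predator, R → K = 65. Since 65 < 84, the predator cannot invade.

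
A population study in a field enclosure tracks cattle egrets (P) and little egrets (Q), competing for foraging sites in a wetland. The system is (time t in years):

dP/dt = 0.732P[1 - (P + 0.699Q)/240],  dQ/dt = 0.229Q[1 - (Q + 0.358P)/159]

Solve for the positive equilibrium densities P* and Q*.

Setting both brackets to zero gives the nullclines P + 0.699Q = 240 and 0.358P + Q = 159.
Substituting Q = 159 - 0.358P into the first: P(1 - 0.699·0.358) = 240 - 0.699·159.
So P* = 129/0.75 = 172, and then Q* = 159 - 0.358·172 = 97.5.

P* ≈ 172, Q* ≈ 97.5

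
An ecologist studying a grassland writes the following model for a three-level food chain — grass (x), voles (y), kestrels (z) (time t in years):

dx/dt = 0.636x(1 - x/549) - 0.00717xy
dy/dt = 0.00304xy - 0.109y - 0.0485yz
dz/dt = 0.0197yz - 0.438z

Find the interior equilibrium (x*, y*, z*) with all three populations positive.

From dz/dt = 0: 0.0197y* = 0.438, so y* = 22.2.
From dx/dt = 0: 0.636(1 - x*/549) = 0.00717·22.2, giving x* = 549·(1 - 0.251) = 411.
From dy/dt = 0: 0.00304·411 - 0.109 = 0.0485z*, so z* = 1.14/0.0485 = 23.5.

x* ≈ 411, y* ≈ 22.2, z* ≈ 23.5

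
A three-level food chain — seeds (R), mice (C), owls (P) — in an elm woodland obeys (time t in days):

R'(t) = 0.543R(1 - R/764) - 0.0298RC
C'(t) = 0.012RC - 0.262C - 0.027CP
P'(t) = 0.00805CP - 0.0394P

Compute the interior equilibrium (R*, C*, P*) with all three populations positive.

From dP/dt = 0: 0.00805C* = 0.0394, so C* = 4.89.
From dR/dt = 0: 0.543(1 - R*/764) = 0.0298·4.89, giving R* = 764·(1 - 0.269) = 559.
From dC/dt = 0: 0.012·559 - 0.262 = 0.027P*, so P* = 6.44/0.027 = 239.

R* ≈ 559, C* ≈ 4.89, P* ≈ 239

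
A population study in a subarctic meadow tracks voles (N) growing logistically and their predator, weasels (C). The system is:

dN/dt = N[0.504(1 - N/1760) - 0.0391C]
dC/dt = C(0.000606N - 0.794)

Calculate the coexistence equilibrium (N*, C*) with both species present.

N* ≈ 1310, C* ≈ 3.29

From dC/dt = 0 with C > 0: 0.000606N* = 0.794, so N* = 1310.
Substitute into dN/dt = 0: 0.504(1 - 1310/1760) = 0.0391C*.
The bracket is 0.256, giving C* = 0.129/0.0391 = 3.29.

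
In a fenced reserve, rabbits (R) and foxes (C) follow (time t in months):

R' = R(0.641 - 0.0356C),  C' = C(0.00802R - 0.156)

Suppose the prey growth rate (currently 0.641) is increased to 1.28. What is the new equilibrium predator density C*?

C* ≈ 36

At the interior fixed point, setting dR/dt = 0 with R > 0 fixes C* = (prey growth rate)/(RC coefficient) — independent of the other coefficients.
With the change, C* = 1.28/0.0356 = 36; it rises from 18.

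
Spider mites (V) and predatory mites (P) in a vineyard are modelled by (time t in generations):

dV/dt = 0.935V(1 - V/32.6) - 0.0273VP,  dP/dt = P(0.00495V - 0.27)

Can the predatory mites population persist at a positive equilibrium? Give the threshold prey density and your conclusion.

Threshold V = 54.5; K < 54.5, so no, the predator goes extinct.

The predator equation gives dP/dt > 0 only when V > 0.27/0.00495 = 54.5.
Without the predator, V → K = 32.6. Since 32.6 < 54.5, the predator cannot invade.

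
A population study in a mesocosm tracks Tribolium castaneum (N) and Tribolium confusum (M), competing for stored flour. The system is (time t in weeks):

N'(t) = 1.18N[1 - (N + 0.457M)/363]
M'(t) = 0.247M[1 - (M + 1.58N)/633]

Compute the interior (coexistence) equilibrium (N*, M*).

N* ≈ 265, M* ≈ 214

Setting both brackets to zero gives the nullclines N + 0.457M = 363 and 1.58N + M = 633.
Substituting M = 633 - 1.58N into the first: N(1 - 0.457·1.58) = 363 - 0.457·633.
So N* = 73.7/0.278 = 265, and then M* = 633 - 1.58·265 = 214.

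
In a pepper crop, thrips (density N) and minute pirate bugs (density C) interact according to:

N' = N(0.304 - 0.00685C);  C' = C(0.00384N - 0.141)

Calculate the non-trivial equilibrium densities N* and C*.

N* ≈ 36.7, C* ≈ 44.4

Set dC/dt = 0 with C > 0: 0.00384N - 0.141 = 0, so N* = 0.141/0.00384 = 36.7.
Set dN/dt = 0 with N > 0: 0.304 - 0.00685C = 0, so C* = 0.304/0.00685 = 44.4.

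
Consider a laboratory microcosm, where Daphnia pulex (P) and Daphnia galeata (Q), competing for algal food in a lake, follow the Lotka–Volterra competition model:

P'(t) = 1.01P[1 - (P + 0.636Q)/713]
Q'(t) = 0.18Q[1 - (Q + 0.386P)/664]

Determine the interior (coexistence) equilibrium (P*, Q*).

Setting both brackets to zero gives the nullclines P + 0.636Q = 713 and 0.386P + Q = 664.
Substituting Q = 664 - 0.386P into the first: P(1 - 0.636·0.386) = 713 - 0.636·664.
So P* = 291/0.755 = 385, and then Q* = 664 - 0.386·385 = 515.

P* ≈ 385, Q* ≈ 515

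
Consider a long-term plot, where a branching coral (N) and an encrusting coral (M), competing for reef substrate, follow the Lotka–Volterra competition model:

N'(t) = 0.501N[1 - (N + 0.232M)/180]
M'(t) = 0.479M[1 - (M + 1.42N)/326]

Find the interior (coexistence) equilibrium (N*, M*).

N* ≈ 156, M* ≈ 105

Setting both brackets to zero gives the nullclines N + 0.232M = 180 and 1.42N + M = 326.
Substituting M = 326 - 1.42N into the first: N(1 - 0.232·1.42) = 180 - 0.232·326.
So N* = 104/0.671 = 156, and then M* = 326 - 1.42·156 = 105.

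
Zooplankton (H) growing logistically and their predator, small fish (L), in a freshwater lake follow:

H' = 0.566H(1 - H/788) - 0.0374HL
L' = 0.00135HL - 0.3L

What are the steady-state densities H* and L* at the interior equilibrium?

H* ≈ 222, L* ≈ 10.9

From dL/dt = 0 with L > 0: 0.00135H* = 0.3, so H* = 222.
Substitute into dH/dt = 0: 0.566(1 - 222/788) = 0.0374L*.
The bracket is 0.718, giving L* = 0.406/0.0374 = 10.9.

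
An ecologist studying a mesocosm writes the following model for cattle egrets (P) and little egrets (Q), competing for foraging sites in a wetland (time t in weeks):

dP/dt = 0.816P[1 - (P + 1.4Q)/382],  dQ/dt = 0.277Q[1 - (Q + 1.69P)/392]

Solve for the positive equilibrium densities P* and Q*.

Setting both brackets to zero gives the nullclines P + 1.4Q = 382 and 1.69P + Q = 392.
Substituting Q = 392 - 1.69P into the first: P(1 - 1.4·1.69) = 382 - 1.4·392.
So P* = -167/-1.37 = 122, and then Q* = 392 - 1.69·122 = 186.

P* ≈ 122, Q* ≈ 186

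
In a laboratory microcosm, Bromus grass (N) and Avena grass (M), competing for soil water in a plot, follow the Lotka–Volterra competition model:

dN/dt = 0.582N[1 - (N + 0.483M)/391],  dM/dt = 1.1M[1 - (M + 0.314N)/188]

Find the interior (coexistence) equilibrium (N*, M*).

N* ≈ 354, M* ≈ 76.9

Setting both brackets to zero gives the nullclines N + 0.483M = 391 and 0.314N + M = 188.
Substituting M = 188 - 0.314N into the first: N(1 - 0.483·0.314) = 391 - 0.483·188.
So N* = 300/0.848 = 354, and then M* = 188 - 0.314·354 = 76.9.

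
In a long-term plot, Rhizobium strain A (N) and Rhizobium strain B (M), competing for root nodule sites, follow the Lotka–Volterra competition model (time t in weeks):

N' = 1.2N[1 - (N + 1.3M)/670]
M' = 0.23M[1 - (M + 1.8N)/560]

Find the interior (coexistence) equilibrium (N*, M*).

Setting both brackets to zero gives the nullclines N + 1.3M = 670 and 1.8N + M = 560.
Substituting M = 560 - 1.8N into the first: N(1 - 1.3·1.8) = 670 - 1.3·560.
So N* = -58/-1.34 = 43.3, and then M* = 560 - 1.8·43.3 = 482.

N* ≈ 43.3, M* ≈ 482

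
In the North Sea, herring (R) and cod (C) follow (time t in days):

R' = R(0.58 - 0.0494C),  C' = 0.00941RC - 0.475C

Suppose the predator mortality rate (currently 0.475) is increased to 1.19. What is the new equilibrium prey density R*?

At the interior fixed point, setting dC/dt = 0 with C > 0 fixes R* = (predator death rate)/(RC coefficient) — independent of the other coefficients.
With the change, R* = 1.19/0.00941 = 126; it rises from 50.5.

R* ≈ 126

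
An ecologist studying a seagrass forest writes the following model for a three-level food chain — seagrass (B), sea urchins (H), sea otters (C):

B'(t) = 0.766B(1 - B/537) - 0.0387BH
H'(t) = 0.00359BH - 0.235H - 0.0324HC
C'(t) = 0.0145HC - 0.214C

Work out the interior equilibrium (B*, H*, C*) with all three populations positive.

From dC/dt = 0: 0.0145H* = 0.214, so H* = 14.8.
From dB/dt = 0: 0.766(1 - B*/537) = 0.0387·14.8, giving B* = 537·(1 - 0.746) = 137.
From dH/dt = 0: 0.00359·137 - 0.235 = 0.0324C*, so C* = 0.255/0.0324 = 7.88.

B* ≈ 137, H* ≈ 14.8, C* ≈ 7.88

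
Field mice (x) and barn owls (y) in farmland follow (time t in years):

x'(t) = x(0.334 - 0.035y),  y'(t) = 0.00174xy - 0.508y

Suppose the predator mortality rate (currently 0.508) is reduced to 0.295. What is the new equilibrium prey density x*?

At the interior fixed point, setting dy/dt = 0 with y > 0 fixes x* = (predator death rate)/(xy coefficient) — independent of the other coefficients.
With the change, x* = 0.295/0.00174 = 170; it falls from 292.

x* ≈ 170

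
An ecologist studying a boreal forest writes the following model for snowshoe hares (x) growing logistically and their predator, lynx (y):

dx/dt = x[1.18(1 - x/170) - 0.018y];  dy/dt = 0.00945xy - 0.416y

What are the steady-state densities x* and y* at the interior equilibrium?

x* ≈ 44, y* ≈ 48.6

From dy/dt = 0 with y > 0: 0.00945x* = 0.416, so x* = 44.
Substitute into dx/dt = 0: 1.18(1 - 44/170) = 0.018y*.
The bracket is 0.741, giving y* = 0.874/0.018 = 48.6.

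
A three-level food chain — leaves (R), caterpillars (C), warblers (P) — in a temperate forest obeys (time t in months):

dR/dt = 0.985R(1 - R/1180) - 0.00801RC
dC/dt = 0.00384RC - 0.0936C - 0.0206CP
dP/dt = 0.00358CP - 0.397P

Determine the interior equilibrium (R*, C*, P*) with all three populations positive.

R* ≈ 116, C* ≈ 111, P* ≈ 17.1

From dP/dt = 0: 0.00358C* = 0.397, so C* = 111.
From dR/dt = 0: 0.985(1 - R*/1180) = 0.00801·111, giving R* = 1180·(1 - 0.902) = 116.
From dC/dt = 0: 0.00384·116 - 0.0936 = 0.0206P*, so P* = 0.351/0.0206 = 17.1.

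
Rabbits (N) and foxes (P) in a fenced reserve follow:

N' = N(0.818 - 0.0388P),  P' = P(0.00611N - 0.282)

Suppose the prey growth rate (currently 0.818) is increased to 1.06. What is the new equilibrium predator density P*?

P* ≈ 27.3

At the interior fixed point, setting dN/dt = 0 with N > 0 fixes P* = (prey growth rate)/(NP coefficient) — independent of the other coefficients.
With the change, P* = 1.06/0.0388 = 27.3; it rises from 21.1.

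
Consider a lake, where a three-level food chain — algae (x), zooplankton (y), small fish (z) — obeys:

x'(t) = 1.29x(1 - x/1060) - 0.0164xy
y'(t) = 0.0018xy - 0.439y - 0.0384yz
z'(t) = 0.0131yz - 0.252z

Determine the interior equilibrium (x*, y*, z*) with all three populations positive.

From dz/dt = 0: 0.0131y* = 0.252, so y* = 19.2.
From dx/dt = 0: 1.29(1 - x*/1060) = 0.0164·19.2, giving x* = 1060·(1 - 0.245) = 801.
From dy/dt = 0: 0.0018·801 - 0.439 = 0.0384z*, so z* = 1/0.0384 = 26.1.

x* ≈ 801, y* ≈ 19.2, z* ≈ 26.1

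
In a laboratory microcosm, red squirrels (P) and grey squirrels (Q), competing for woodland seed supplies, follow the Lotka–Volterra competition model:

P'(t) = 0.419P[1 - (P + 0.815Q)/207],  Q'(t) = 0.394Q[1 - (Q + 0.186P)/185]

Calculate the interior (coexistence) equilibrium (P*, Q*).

P* ≈ 66.3, Q* ≈ 173

Setting both brackets to zero gives the nullclines P + 0.815Q = 207 and 0.186P + Q = 185.
Substituting Q = 185 - 0.186P into the first: P(1 - 0.815·0.186) = 207 - 0.815·185.
So P* = 56.2/0.848 = 66.3, and then Q* = 185 - 0.186·66.3 = 173.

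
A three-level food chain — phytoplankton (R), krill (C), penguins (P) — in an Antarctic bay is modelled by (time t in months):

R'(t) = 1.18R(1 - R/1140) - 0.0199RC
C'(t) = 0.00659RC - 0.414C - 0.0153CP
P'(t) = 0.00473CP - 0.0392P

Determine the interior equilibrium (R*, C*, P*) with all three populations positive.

R* ≈ 981, C* ≈ 8.29, P* ≈ 395

From dP/dt = 0: 0.00473C* = 0.0392, so C* = 8.29.
From dR/dt = 0: 1.18(1 - R*/1140) = 0.0199·8.29, giving R* = 1140·(1 - 0.14) = 981.
From dC/dt = 0: 0.00659·981 - 0.414 = 0.0153P*, so P* = 6.05/0.0153 = 395.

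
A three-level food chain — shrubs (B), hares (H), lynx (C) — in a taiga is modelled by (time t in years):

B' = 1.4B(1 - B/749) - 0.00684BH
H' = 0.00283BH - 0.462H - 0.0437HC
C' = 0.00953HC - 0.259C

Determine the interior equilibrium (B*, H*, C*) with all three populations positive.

From dC/dt = 0: 0.00953H* = 0.259, so H* = 27.2.
From dB/dt = 0: 1.4(1 - B*/749) = 0.00684·27.2, giving B* = 749·(1 - 0.133) = 650.
From dH/dt = 0: 0.00283·650 - 0.462 = 0.0437C*, so C* = 1.38/0.0437 = 31.5.

B* ≈ 650, H* ≈ 27.2, C* ≈ 31.5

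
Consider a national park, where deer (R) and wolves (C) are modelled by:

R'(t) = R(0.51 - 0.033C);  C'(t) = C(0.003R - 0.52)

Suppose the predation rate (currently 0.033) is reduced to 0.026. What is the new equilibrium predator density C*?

C* ≈ 19.6

At the interior fixed point, setting dR/dt = 0 with R > 0 fixes C* = (prey growth rate)/(RC coefficient) — independent of the other coefficients.
With the change, C* = 0.51/0.026 = 19.6; it rises from 15.5.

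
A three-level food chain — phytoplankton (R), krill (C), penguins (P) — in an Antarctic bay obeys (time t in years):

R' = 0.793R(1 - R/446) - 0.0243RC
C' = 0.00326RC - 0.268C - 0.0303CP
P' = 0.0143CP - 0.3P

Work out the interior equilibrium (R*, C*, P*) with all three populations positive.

R* ≈ 159, C* ≈ 21, P* ≈ 8.29

From dP/dt = 0: 0.0143C* = 0.3, so C* = 21.
From dR/dt = 0: 0.793(1 - R*/446) = 0.0243·21, giving R* = 446·(1 - 0.643) = 159.
From dC/dt = 0: 0.00326·159 - 0.268 = 0.0303P*, so P* = 0.251/0.0303 = 8.29.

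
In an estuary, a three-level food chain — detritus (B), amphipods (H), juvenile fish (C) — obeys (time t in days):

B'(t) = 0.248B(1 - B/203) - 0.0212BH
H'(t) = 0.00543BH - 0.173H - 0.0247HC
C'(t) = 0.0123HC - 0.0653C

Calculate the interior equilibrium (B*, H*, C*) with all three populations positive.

B* ≈ 111, H* ≈ 5.31, C* ≈ 17.4

From dC/dt = 0: 0.0123H* = 0.0653, so H* = 5.31.
From dB/dt = 0: 0.248(1 - B*/203) = 0.0212·5.31, giving B* = 203·(1 - 0.454) = 111.
From dH/dt = 0: 0.00543·111 - 0.173 = 0.0247C*, so C* = 0.429/0.0247 = 17.4.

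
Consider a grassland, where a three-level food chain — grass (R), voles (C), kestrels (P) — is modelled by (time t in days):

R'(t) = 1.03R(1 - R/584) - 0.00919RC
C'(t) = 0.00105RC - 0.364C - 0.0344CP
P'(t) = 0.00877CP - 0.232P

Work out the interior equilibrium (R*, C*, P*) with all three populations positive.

From dP/dt = 0: 0.00877C* = 0.232, so C* = 26.5.
From dR/dt = 0: 1.03(1 - R*/584) = 0.00919·26.5, giving R* = 584·(1 - 0.236) = 446.
From dC/dt = 0: 0.00105·446 - 0.364 = 0.0344P*, so P* = 0.104/0.0344 = 3.04.

R* ≈ 446, C* ≈ 26.5, P* ≈ 3.04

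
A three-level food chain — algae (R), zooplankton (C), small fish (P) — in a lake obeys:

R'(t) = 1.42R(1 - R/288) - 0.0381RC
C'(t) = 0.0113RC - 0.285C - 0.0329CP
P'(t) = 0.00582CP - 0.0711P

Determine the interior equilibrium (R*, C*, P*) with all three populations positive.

From dP/dt = 0: 0.00582C* = 0.0711, so C* = 12.2.
From dR/dt = 0: 1.42(1 - R*/288) = 0.0381·12.2, giving R* = 288·(1 - 0.328) = 194.
From dC/dt = 0: 0.0113·194 - 0.285 = 0.0329P*, so P* = 1.9/0.0329 = 57.8.

R* ≈ 194, C* ≈ 12.2, P* ≈ 57.8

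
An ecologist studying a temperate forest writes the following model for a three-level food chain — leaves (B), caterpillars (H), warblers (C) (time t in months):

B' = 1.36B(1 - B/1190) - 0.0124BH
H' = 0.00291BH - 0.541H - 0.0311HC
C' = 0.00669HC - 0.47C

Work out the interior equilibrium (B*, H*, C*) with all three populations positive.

From dC/dt = 0: 0.00669H* = 0.47, so H* = 70.3.
From dB/dt = 0: 1.36(1 - B*/1190) = 0.0124·70.3, giving B* = 1190·(1 - 0.641) = 428.
From dH/dt = 0: 0.00291·428 - 0.541 = 0.0311C*, so C* = 0.704/0.0311 = 22.6.

B* ≈ 428, H* ≈ 70.3, C* ≈ 22.6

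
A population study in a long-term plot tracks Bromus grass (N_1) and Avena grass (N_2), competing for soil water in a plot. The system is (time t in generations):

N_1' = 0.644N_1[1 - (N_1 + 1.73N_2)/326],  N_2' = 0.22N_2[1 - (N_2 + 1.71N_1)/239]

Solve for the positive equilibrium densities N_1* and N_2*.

N_1* ≈ 44.7, N_2* ≈ 163

Setting both brackets to zero gives the nullclines N_1 + 1.73N_2 = 326 and 1.71N_1 + N_2 = 239.
Substituting N_2 = 239 - 1.71N_1 into the first: N_1(1 - 1.73·1.71) = 326 - 1.73·239.
So N_1* = -87.5/-1.96 = 44.7, and then N_2* = 239 - 1.71·44.7 = 163.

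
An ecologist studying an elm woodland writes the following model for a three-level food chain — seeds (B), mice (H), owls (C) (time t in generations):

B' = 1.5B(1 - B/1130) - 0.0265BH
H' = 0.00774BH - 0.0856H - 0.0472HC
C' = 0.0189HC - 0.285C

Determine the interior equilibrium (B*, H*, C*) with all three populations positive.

From dC/dt = 0: 0.0189H* = 0.285, so H* = 15.1.
From dB/dt = 0: 1.5(1 - B*/1130) = 0.0265·15.1, giving B* = 1130·(1 - 0.266) = 829.
From dH/dt = 0: 0.00774·829 - 0.0856 = 0.0472C*, so C* = 6.33/0.0472 = 134.

B* ≈ 829, H* ≈ 15.1, C* ≈ 134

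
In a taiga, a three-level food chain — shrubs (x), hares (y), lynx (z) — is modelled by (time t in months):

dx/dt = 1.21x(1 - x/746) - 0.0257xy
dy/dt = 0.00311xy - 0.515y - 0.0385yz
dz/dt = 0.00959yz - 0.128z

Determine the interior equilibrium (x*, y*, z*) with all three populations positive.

x* ≈ 535, y* ≈ 13.3, z* ≈ 29.8

From dz/dt = 0: 0.00959y* = 0.128, so y* = 13.3.
From dx/dt = 0: 1.21(1 - x*/746) = 0.0257·13.3, giving x* = 746·(1 - 0.283) = 535.
From dy/dt = 0: 0.00311·535 - 0.515 = 0.0385z*, so z* = 1.15/0.0385 = 29.8.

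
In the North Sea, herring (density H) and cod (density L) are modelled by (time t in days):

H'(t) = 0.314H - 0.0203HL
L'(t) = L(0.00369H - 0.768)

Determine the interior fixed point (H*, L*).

H* ≈ 208, L* ≈ 15.5

Set dL/dt = 0 with L > 0: 0.00369H - 0.768 = 0, so H* = 0.768/0.00369 = 208.
Set dH/dt = 0 with H > 0: 0.314 - 0.0203L = 0, so L* = 0.314/0.0203 = 15.5.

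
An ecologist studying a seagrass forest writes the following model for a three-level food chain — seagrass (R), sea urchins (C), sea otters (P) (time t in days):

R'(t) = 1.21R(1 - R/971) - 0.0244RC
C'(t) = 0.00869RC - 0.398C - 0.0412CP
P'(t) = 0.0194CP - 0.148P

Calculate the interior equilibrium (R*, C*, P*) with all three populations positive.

From dP/dt = 0: 0.0194C* = 0.148, so C* = 7.63.
From dR/dt = 0: 1.21(1 - R*/971) = 0.0244·7.63, giving R* = 971·(1 - 0.154) = 822.
From dC/dt = 0: 0.00869·822 - 0.398 = 0.0412P*, so P* = 6.74/0.0412 = 164.

R* ≈ 822, C* ≈ 7.63, P* ≈ 164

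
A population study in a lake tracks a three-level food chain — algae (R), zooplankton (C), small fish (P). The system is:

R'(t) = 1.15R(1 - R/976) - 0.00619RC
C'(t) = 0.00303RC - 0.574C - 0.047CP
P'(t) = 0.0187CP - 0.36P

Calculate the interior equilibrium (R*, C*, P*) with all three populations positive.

R* ≈ 875, C* ≈ 19.3, P* ≈ 44.2

From dP/dt = 0: 0.0187C* = 0.36, so C* = 19.3.
From dR/dt = 0: 1.15(1 - R*/976) = 0.00619·19.3, giving R* = 976·(1 - 0.104) = 875.
From dC/dt = 0: 0.00303·875 - 0.574 = 0.047P*, so P* = 2.08/0.047 = 44.2.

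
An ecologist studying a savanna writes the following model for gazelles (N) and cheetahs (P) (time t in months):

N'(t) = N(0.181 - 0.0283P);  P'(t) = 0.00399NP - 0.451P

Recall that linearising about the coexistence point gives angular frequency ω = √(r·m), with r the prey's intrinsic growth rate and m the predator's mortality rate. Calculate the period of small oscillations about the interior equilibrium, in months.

Here r = 0.181 and m = 0.451, so r·m = 0.0816.
ω = √0.0816 = 0.286 per month, hence T = 2π/ω ≈ 22 months.

T ≈ 22 months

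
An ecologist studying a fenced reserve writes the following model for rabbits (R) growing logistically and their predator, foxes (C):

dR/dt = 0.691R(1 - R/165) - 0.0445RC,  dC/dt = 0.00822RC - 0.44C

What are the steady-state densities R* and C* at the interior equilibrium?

From dC/dt = 0 with C > 0: 0.00822R* = 0.44, so R* = 53.5.
Substitute into dR/dt = 0: 0.691(1 - 53.5/165) = 0.0445C*.
The bracket is 0.676, giving C* = 0.467/0.0445 = 10.5.

R* ≈ 53.5, C* ≈ 10.5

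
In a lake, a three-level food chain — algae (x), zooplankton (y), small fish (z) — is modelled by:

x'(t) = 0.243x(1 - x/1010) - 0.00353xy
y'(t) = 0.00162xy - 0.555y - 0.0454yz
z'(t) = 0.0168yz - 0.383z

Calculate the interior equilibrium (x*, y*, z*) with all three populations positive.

From dz/dt = 0: 0.0168y* = 0.383, so y* = 22.8.
From dx/dt = 0: 0.243(1 - x*/1010) = 0.00353·22.8, giving x* = 1010·(1 - 0.331) = 676.
From dy/dt = 0: 0.00162·676 - 0.555 = 0.0454z*, so z* = 0.539/0.0454 = 11.9.

x* ≈ 676, y* ≈ 22.8, z* ≈ 11.9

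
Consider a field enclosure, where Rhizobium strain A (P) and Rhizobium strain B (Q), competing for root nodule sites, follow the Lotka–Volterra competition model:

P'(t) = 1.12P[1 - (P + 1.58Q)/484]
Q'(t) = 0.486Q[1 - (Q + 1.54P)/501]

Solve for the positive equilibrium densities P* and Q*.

Setting both brackets to zero gives the nullclines P + 1.58Q = 484 and 1.54P + Q = 501.
Substituting Q = 501 - 1.54P into the first: P(1 - 1.58·1.54) = 484 - 1.58·501.
So P* = -308/-1.43 = 215, and then Q* = 501 - 1.54·215 = 170.

P* ≈ 215, Q* ≈ 170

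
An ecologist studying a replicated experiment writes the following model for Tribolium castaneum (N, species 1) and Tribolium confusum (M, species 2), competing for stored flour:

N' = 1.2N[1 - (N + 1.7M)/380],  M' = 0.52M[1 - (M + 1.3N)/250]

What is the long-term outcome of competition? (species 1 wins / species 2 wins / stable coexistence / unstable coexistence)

unstable coexistence (outcome depends on initial conditions)

Compare the nullcline intercepts: K1/α12 = 380/1.7 = 224 < K2 = 250; K2/α21 = 250/1.3 = 192 < K1 = 380.
Since both are reversed, neither can invade when rare; the interior point is a saddle.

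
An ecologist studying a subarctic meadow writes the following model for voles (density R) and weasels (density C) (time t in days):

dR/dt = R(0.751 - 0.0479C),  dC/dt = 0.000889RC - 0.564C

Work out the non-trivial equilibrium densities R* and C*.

R* ≈ 634, C* ≈ 15.7

Set dC/dt = 0 with C > 0: 0.000889R - 0.564 = 0, so R* = 0.564/0.000889 = 634.
Set dR/dt = 0 with R > 0: 0.751 - 0.0479C = 0, so C* = 0.751/0.0479 = 15.7.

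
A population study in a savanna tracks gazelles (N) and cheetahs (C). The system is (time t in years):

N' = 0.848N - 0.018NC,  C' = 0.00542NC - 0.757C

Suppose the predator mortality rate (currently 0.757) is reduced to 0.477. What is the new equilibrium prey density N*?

N* ≈ 88

At the interior fixed point, setting dC/dt = 0 with C > 0 fixes N* = (predator death rate)/(NC coefficient) — independent of the other coefficients.
With the change, N* = 0.477/0.00542 = 88; it falls from 140.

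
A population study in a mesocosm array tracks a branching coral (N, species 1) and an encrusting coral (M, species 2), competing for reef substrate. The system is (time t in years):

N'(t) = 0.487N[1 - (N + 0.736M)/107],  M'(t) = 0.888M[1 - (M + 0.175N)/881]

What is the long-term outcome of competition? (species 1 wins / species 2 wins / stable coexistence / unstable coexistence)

Compare the nullcline intercepts: K1/α12 = 107/0.736 = 145 < K2 = 881; K2/α21 = 881/0.175 = 5030 > K1 = 107.
Since the inequalities point opposite ways, species 2 can invade but species 1 cannot.

species 2 excludes species 1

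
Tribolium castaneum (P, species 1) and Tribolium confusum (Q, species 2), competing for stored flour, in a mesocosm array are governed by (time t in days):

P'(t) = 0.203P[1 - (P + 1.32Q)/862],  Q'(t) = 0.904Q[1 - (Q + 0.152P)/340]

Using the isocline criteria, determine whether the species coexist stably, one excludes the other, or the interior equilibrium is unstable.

stable coexistence

Compare the nullcline intercepts: K1/α12 = 862/1.32 = 653 > K2 = 340; K2/α21 = 340/0.152 = 2240 > K1 = 862.
Since both inequalities hold, each species can invade when rare, so the interior equilibrium is stable.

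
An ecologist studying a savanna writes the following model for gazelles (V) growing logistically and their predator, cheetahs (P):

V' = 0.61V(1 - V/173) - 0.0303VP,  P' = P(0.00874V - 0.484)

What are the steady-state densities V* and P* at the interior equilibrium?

V* ≈ 55.4, P* ≈ 13.7

From dP/dt = 0 with P > 0: 0.00874V* = 0.484, so V* = 55.4.
Substitute into dV/dt = 0: 0.61(1 - 55.4/173) = 0.0303P*.
The bracket is 0.68, giving P* = 0.415/0.0303 = 13.7.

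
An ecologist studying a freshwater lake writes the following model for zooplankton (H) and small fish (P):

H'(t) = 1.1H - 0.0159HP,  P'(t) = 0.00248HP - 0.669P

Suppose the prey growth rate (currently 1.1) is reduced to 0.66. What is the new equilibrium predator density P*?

At the interior fixed point, setting dH/dt = 0 with H > 0 fixes P* = (prey growth rate)/(HP coefficient) — independent of the other coefficients.
With the change, P* = 0.66/0.0159 = 41.5; it falls from 69.2.

P* ≈ 41.5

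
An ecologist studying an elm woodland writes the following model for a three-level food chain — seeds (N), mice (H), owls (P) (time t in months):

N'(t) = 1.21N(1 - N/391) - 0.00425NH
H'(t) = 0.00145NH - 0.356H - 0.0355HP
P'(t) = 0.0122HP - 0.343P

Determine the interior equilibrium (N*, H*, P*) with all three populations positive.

N* ≈ 352, H* ≈ 28.1, P* ≈ 4.37

From dP/dt = 0: 0.0122H* = 0.343, so H* = 28.1.
From dN/dt = 0: 1.21(1 - N*/391) = 0.00425·28.1, giving N* = 391·(1 - 0.0988) = 352.
From dH/dt = 0: 0.00145·352 - 0.356 = 0.0355P*, so P* = 0.155/0.0355 = 4.37.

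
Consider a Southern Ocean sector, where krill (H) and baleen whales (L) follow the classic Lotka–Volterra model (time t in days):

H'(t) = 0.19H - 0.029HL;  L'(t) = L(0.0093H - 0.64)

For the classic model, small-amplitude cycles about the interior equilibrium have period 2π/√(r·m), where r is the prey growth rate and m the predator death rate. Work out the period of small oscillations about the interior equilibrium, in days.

Here r = 0.19 and m = 0.64, so r·m = 0.122.
ω = √0.122 = 0.349 per day, hence T = 2π/ω ≈ 18 days.

T ≈ 18 days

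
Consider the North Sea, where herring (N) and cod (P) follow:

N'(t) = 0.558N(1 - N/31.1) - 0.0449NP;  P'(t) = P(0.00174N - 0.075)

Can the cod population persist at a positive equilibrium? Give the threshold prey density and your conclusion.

The predator equation gives dP/dt > 0 only when N > 0.075/0.00174 = 43.1.
Without the predator, N → K = 31.1. Since 31.1 < 43.1, the predator cannot invade.

Threshold N = 43.1; K < 43.1, so no, the predator goes extinct.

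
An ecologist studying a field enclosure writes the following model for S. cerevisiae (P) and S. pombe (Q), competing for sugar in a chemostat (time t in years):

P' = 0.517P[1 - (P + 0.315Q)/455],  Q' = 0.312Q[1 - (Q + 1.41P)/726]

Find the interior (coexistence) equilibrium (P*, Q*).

P* ≈ 407, Q* ≈ 152

Setting both brackets to zero gives the nullclines P + 0.315Q = 455 and 1.41P + Q = 726.
Substituting Q = 726 - 1.41P into the first: P(1 - 0.315·1.41) = 455 - 0.315·726.
So P* = 226/0.556 = 407, and then Q* = 726 - 1.41·407 = 152.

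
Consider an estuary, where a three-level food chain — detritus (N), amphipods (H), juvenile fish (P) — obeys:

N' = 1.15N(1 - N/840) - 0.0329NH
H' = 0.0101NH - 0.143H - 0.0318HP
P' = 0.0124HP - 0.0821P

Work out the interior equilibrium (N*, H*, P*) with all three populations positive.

N* ≈ 681, H* ≈ 6.62, P* ≈ 212

From dP/dt = 0: 0.0124H* = 0.0821, so H* = 6.62.
From dN/dt = 0: 1.15(1 - N*/840) = 0.0329·6.62, giving N* = 840·(1 - 0.189) = 681.
From dH/dt = 0: 0.0101·681 - 0.143 = 0.0318P*, so P* = 6.73/0.0318 = 212.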